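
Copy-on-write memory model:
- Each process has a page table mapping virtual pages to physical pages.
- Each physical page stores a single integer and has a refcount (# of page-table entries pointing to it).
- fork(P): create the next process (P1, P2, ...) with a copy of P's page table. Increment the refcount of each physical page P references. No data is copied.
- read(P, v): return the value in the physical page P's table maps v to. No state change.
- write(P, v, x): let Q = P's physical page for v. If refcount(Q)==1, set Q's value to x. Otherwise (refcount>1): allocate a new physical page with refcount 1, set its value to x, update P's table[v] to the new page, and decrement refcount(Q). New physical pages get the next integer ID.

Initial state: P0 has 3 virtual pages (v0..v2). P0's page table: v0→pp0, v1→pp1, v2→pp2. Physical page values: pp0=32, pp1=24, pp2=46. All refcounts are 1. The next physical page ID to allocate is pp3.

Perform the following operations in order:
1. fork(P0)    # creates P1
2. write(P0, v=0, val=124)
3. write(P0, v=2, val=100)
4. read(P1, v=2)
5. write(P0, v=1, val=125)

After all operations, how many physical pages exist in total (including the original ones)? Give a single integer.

Op 1: fork(P0) -> P1. 3 ppages; refcounts: pp0:2 pp1:2 pp2:2
Op 2: write(P0, v0, 124). refcount(pp0)=2>1 -> COPY to pp3. 4 ppages; refcounts: pp0:1 pp1:2 pp2:2 pp3:1
Op 3: write(P0, v2, 100). refcount(pp2)=2>1 -> COPY to pp4. 5 ppages; refcounts: pp0:1 pp1:2 pp2:1 pp3:1 pp4:1
Op 4: read(P1, v2) -> 46. No state change.
Op 5: write(P0, v1, 125). refcount(pp1)=2>1 -> COPY to pp5. 6 ppages; refcounts: pp0:1 pp1:1 pp2:1 pp3:1 pp4:1 pp5:1

Answer: 6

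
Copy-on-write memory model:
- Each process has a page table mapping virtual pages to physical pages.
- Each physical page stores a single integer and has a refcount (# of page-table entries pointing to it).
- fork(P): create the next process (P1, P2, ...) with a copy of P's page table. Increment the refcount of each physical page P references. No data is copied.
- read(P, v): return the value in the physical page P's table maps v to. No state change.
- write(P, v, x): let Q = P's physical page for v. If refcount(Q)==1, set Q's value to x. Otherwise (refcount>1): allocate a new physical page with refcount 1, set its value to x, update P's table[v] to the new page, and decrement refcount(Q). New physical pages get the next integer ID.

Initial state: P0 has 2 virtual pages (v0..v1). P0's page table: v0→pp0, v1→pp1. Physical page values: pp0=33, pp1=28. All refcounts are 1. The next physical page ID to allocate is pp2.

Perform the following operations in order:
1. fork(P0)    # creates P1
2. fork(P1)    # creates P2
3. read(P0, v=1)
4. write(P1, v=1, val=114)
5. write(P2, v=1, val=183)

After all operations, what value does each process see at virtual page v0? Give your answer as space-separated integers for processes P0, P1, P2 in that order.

Op 1: fork(P0) -> P1. 2 ppages; refcounts: pp0:2 pp1:2
Op 2: fork(P1) -> P2. 2 ppages; refcounts: pp0:3 pp1:3
Op 3: read(P0, v1) -> 28. No state change.
Op 4: write(P1, v1, 114). refcount(pp1)=3>1 -> COPY to pp2. 3 ppages; refcounts: pp0:3 pp1:2 pp2:1
Op 5: write(P2, v1, 183). refcount(pp1)=2>1 -> COPY to pp3. 4 ppages; refcounts: pp0:3 pp1:1 pp2:1 pp3:1
P0: v0 -> pp0 = 33
P1: v0 -> pp0 = 33
P2: v0 -> pp0 = 33

Answer: 33 33 33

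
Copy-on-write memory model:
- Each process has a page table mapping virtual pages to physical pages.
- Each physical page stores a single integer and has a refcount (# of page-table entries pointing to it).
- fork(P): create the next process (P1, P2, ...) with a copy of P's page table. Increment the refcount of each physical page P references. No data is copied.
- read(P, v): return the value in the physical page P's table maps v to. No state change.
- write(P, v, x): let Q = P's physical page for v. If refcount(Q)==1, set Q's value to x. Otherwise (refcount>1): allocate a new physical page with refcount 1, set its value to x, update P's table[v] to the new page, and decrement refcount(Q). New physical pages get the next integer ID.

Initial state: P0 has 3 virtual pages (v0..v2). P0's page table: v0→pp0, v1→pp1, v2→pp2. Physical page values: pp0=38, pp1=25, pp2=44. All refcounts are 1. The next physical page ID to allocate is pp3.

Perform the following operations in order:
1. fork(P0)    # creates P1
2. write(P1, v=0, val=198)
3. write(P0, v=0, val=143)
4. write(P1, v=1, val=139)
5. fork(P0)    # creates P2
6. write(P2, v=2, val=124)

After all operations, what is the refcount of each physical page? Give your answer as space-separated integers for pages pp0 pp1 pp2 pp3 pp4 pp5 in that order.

Op 1: fork(P0) -> P1. 3 ppages; refcounts: pp0:2 pp1:2 pp2:2
Op 2: write(P1, v0, 198). refcount(pp0)=2>1 -> COPY to pp3. 4 ppages; refcounts: pp0:1 pp1:2 pp2:2 pp3:1
Op 3: write(P0, v0, 143). refcount(pp0)=1 -> write in place. 4 ppages; refcounts: pp0:1 pp1:2 pp2:2 pp3:1
Op 4: write(P1, v1, 139). refcount(pp1)=2>1 -> COPY to pp4. 5 ppages; refcounts: pp0:1 pp1:1 pp2:2 pp3:1 pp4:1
Op 5: fork(P0) -> P2. 5 ppages; refcounts: pp0:2 pp1:2 pp2:3 pp3:1 pp4:1
Op 6: write(P2, v2, 124). refcount(pp2)=3>1 -> COPY to pp5. 6 ppages; refcounts: pp0:2 pp1:2 pp2:2 pp3:1 pp4:1 pp5:1

Answer: 2 2 2 1 1 1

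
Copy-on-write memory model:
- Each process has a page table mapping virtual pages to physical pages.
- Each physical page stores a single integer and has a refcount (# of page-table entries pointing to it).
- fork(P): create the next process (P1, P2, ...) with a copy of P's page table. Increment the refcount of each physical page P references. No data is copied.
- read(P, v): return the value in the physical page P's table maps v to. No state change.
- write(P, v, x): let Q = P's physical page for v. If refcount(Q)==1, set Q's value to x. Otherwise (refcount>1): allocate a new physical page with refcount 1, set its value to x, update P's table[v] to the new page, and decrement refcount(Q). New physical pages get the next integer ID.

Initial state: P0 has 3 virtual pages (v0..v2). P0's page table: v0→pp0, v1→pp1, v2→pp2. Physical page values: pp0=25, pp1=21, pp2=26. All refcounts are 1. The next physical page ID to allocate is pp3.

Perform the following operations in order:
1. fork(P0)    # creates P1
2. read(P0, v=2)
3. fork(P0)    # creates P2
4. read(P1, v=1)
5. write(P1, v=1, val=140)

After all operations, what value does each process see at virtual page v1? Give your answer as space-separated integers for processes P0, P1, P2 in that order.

Answer: 21 140 21

Derivation:
Op 1: fork(P0) -> P1. 3 ppages; refcounts: pp0:2 pp1:2 pp2:2
Op 2: read(P0, v2) -> 26. No state change.
Op 3: fork(P0) -> P2. 3 ppages; refcounts: pp0:3 pp1:3 pp2:3
Op 4: read(P1, v1) -> 21. No state change.
Op 5: write(P1, v1, 140). refcount(pp1)=3>1 -> COPY to pp3. 4 ppages; refcounts: pp0:3 pp1:2 pp2:3 pp3:1
P0: v1 -> pp1 = 21
P1: v1 -> pp3 = 140
P2: v1 -> pp1 = 21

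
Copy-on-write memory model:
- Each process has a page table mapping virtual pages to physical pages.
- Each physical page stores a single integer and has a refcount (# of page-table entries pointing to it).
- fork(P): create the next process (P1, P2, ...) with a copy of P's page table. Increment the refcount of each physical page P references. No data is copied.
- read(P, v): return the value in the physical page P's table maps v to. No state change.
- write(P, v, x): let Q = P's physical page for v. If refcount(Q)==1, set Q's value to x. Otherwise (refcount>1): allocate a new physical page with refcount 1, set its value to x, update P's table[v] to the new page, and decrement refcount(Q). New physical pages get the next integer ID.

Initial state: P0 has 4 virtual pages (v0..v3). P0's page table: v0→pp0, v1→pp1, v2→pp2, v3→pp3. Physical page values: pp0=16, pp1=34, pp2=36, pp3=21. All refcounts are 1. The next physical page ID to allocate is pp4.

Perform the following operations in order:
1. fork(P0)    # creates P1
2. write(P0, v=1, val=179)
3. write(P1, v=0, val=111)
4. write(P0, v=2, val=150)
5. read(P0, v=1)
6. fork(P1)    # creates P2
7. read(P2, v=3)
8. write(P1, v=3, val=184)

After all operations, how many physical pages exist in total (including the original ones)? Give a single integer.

Op 1: fork(P0) -> P1. 4 ppages; refcounts: pp0:2 pp1:2 pp2:2 pp3:2
Op 2: write(P0, v1, 179). refcount(pp1)=2>1 -> COPY to pp4. 5 ppages; refcounts: pp0:2 pp1:1 pp2:2 pp3:2 pp4:1
Op 3: write(P1, v0, 111). refcount(pp0)=2>1 -> COPY to pp5. 6 ppages; refcounts: pp0:1 pp1:1 pp2:2 pp3:2 pp4:1 pp5:1
Op 4: write(P0, v2, 150). refcount(pp2)=2>1 -> COPY to pp6. 7 ppages; refcounts: pp0:1 pp1:1 pp2:1 pp3:2 pp4:1 pp5:1 pp6:1
Op 5: read(P0, v1) -> 179. No state change.
Op 6: fork(P1) -> P2. 7 ppages; refcounts: pp0:1 pp1:2 pp2:2 pp3:3 pp4:1 pp5:2 pp6:1
Op 7: read(P2, v3) -> 21. No state change.
Op 8: write(P1, v3, 184). refcount(pp3)=3>1 -> COPY to pp7. 8 ppages; refcounts: pp0:1 pp1:2 pp2:2 pp3:2 pp4:1 pp5:2 pp6:1 pp7:1

Answer: 8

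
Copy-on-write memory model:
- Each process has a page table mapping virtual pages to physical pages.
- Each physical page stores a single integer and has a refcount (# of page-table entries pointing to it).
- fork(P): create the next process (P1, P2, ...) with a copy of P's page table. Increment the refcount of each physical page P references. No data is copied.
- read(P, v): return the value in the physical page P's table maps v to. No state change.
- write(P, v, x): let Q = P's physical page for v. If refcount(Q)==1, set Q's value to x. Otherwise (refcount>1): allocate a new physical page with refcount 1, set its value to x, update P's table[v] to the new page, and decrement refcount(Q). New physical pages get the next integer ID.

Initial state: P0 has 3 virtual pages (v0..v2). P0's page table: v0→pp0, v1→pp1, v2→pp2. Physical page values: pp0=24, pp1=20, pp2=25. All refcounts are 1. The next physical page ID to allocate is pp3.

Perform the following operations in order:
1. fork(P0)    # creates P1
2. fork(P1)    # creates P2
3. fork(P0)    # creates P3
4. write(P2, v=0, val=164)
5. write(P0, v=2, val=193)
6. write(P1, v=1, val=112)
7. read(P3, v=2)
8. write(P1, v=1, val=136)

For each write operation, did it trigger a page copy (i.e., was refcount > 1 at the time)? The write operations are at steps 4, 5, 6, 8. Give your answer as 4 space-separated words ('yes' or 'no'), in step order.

Op 1: fork(P0) -> P1. 3 ppages; refcounts: pp0:2 pp1:2 pp2:2
Op 2: fork(P1) -> P2. 3 ppages; refcounts: pp0:3 pp1:3 pp2:3
Op 3: fork(P0) -> P3. 3 ppages; refcounts: pp0:4 pp1:4 pp2:4
Op 4: write(P2, v0, 164). refcount(pp0)=4>1 -> COPY to pp3. 4 ppages; refcounts: pp0:3 pp1:4 pp2:4 pp3:1
Op 5: write(P0, v2, 193). refcount(pp2)=4>1 -> COPY to pp4. 5 ppages; refcounts: pp0:3 pp1:4 pp2:3 pp3:1 pp4:1
Op 6: write(P1, v1, 112). refcount(pp1)=4>1 -> COPY to pp5. 6 ppages; refcounts: pp0:3 pp1:3 pp2:3 pp3:1 pp4:1 pp5:1
Op 7: read(P3, v2) -> 25. No state change.
Op 8: write(P1, v1, 136). refcount(pp5)=1 -> write in place. 6 ppages; refcounts: pp0:3 pp1:3 pp2:3 pp3:1 pp4:1 pp5:1

yes yes yes no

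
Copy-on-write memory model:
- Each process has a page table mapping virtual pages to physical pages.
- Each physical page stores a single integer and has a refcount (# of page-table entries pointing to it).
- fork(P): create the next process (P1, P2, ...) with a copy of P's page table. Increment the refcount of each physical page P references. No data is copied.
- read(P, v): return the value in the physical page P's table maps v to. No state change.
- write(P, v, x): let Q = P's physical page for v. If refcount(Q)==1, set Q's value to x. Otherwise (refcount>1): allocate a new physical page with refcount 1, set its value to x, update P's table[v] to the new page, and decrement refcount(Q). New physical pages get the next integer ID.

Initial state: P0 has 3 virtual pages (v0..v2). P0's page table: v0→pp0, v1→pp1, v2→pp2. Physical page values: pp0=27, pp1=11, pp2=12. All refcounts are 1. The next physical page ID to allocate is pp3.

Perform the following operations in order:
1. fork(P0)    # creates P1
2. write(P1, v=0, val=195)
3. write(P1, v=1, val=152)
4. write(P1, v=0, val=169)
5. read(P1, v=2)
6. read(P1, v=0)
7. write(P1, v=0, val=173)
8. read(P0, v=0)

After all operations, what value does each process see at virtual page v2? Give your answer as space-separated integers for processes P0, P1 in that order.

Answer: 12 12

Derivation:
Op 1: fork(P0) -> P1. 3 ppages; refcounts: pp0:2 pp1:2 pp2:2
Op 2: write(P1, v0, 195). refcount(pp0)=2>1 -> COPY to pp3. 4 ppages; refcounts: pp0:1 pp1:2 pp2:2 pp3:1
Op 3: write(P1, v1, 152). refcount(pp1)=2>1 -> COPY to pp4. 5 ppages; refcounts: pp0:1 pp1:1 pp2:2 pp3:1 pp4:1
Op 4: write(P1, v0, 169). refcount(pp3)=1 -> write in place. 5 ppages; refcounts: pp0:1 pp1:1 pp2:2 pp3:1 pp4:1
Op 5: read(P1, v2) -> 12. No state change.
Op 6: read(P1, v0) -> 169. No state change.
Op 7: write(P1, v0, 173). refcount(pp3)=1 -> write in place. 5 ppages; refcounts: pp0:1 pp1:1 pp2:2 pp3:1 pp4:1
Op 8: read(P0, v0) -> 27. No state change.
P0: v2 -> pp2 = 12
P1: v2 -> pp2 = 12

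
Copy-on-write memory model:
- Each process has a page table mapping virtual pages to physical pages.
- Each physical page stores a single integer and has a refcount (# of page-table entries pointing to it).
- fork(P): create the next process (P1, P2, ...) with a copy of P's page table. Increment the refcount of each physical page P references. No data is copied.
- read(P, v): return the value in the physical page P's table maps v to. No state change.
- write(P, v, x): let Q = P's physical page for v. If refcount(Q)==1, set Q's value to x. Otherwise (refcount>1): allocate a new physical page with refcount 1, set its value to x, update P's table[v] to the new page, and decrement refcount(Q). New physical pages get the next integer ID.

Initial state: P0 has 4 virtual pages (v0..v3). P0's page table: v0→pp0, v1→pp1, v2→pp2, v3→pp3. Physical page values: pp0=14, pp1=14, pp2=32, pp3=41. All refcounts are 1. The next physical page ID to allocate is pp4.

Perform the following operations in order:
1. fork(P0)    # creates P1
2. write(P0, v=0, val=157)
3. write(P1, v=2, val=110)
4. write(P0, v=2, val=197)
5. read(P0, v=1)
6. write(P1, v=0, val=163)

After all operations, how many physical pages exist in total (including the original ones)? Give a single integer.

Op 1: fork(P0) -> P1. 4 ppages; refcounts: pp0:2 pp1:2 pp2:2 pp3:2
Op 2: write(P0, v0, 157). refcount(pp0)=2>1 -> COPY to pp4. 5 ppages; refcounts: pp0:1 pp1:2 pp2:2 pp3:2 pp4:1
Op 3: write(P1, v2, 110). refcount(pp2)=2>1 -> COPY to pp5. 6 ppages; refcounts: pp0:1 pp1:2 pp2:1 pp3:2 pp4:1 pp5:1
Op 4: write(P0, v2, 197). refcount(pp2)=1 -> write in place. 6 ppages; refcounts: pp0:1 pp1:2 pp2:1 pp3:2 pp4:1 pp5:1
Op 5: read(P0, v1) -> 14. No state change.
Op 6: write(P1, v0, 163). refcount(pp0)=1 -> write in place. 6 ppages; refcounts: pp0:1 pp1:2 pp2:1 pp3:2 pp4:1 pp5:1

Answer: 6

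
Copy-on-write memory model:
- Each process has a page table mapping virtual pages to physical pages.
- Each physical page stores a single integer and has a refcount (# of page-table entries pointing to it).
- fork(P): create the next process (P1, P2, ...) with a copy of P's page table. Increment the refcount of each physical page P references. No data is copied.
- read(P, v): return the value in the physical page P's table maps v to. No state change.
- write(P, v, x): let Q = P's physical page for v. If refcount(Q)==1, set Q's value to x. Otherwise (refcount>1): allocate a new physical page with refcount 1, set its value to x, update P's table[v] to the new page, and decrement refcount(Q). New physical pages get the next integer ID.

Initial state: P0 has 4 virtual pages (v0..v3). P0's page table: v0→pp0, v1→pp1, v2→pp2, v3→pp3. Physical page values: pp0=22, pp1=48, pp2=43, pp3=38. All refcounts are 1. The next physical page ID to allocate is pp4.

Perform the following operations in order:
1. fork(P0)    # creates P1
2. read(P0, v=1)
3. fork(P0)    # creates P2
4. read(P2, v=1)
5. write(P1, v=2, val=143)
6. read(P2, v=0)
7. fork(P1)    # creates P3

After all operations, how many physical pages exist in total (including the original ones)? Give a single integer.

Answer: 5

Derivation:
Op 1: fork(P0) -> P1. 4 ppages; refcounts: pp0:2 pp1:2 pp2:2 pp3:2
Op 2: read(P0, v1) -> 48. No state change.
Op 3: fork(P0) -> P2. 4 ppages; refcounts: pp0:3 pp1:3 pp2:3 pp3:3
Op 4: read(P2, v1) -> 48. No state change.
Op 5: write(P1, v2, 143). refcount(pp2)=3>1 -> COPY to pp4. 5 ppages; refcounts: pp0:3 pp1:3 pp2:2 pp3:3 pp4:1
Op 6: read(P2, v0) -> 22. No state change.
Op 7: fork(P1) -> P3. 5 ppages; refcounts: pp0:4 pp1:4 pp2:2 pp3:4 pp4:2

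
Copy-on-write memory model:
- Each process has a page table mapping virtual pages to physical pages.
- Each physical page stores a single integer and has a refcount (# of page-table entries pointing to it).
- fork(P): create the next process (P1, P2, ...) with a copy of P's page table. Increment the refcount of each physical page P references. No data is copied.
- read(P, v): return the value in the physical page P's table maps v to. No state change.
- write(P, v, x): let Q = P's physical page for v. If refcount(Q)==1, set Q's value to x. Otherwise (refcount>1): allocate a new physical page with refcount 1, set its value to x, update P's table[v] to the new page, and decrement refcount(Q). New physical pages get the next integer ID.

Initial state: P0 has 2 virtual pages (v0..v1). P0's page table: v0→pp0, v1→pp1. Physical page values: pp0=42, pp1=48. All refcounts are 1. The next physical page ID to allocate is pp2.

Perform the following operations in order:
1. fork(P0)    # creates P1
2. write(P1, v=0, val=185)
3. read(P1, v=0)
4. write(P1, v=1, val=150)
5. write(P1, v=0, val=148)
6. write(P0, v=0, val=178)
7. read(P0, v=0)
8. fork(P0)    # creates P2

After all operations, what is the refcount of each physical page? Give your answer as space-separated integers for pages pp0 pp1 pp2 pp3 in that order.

Answer: 2 2 1 1

Derivation:
Op 1: fork(P0) -> P1. 2 ppages; refcounts: pp0:2 pp1:2
Op 2: write(P1, v0, 185). refcount(pp0)=2>1 -> COPY to pp2. 3 ppages; refcounts: pp0:1 pp1:2 pp2:1
Op 3: read(P1, v0) -> 185. No state change.
Op 4: write(P1, v1, 150). refcount(pp1)=2>1 -> COPY to pp3. 4 ppages; refcounts: pp0:1 pp1:1 pp2:1 pp3:1
Op 5: write(P1, v0, 148). refcount(pp2)=1 -> write in place. 4 ppages; refcounts: pp0:1 pp1:1 pp2:1 pp3:1
Op 6: write(P0, v0, 178). refcount(pp0)=1 -> write in place. 4 ppages; refcounts: pp0:1 pp1:1 pp2:1 pp3:1
Op 7: read(P0, v0) -> 178. No state change.
Op 8: fork(P0) -> P2. 4 ppages; refcounts: pp0:2 pp1:2 pp2:1 pp3:1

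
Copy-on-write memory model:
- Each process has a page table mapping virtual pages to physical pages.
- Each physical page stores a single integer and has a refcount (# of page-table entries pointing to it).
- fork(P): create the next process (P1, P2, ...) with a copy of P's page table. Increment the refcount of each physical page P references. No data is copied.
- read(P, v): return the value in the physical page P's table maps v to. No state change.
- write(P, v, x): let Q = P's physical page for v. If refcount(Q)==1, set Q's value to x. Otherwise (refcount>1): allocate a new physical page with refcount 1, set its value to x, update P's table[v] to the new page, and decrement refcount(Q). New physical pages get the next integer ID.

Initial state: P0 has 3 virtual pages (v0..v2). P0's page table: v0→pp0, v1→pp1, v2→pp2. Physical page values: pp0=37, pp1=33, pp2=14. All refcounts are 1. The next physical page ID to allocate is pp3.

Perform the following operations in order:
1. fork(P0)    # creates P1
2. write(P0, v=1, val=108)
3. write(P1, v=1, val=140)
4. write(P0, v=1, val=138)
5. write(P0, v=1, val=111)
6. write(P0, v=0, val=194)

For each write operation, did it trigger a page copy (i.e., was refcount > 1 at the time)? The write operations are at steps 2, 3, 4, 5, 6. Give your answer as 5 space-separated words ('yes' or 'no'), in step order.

Op 1: fork(P0) -> P1. 3 ppages; refcounts: pp0:2 pp1:2 pp2:2
Op 2: write(P0, v1, 108). refcount(pp1)=2>1 -> COPY to pp3. 4 ppages; refcounts: pp0:2 pp1:1 pp2:2 pp3:1
Op 3: write(P1, v1, 140). refcount(pp1)=1 -> write in place. 4 ppages; refcounts: pp0:2 pp1:1 pp2:2 pp3:1
Op 4: write(P0, v1, 138). refcount(pp3)=1 -> write in place. 4 ppages; refcounts: pp0:2 pp1:1 pp2:2 pp3:1
Op 5: write(P0, v1, 111). refcount(pp3)=1 -> write in place. 4 ppages; refcounts: pp0:2 pp1:1 pp2:2 pp3:1
Op 6: write(P0, v0, 194). refcount(pp0)=2>1 -> COPY to pp4. 5 ppages; refcounts: pp0:1 pp1:1 pp2:2 pp3:1 pp4:1

yes no no no yes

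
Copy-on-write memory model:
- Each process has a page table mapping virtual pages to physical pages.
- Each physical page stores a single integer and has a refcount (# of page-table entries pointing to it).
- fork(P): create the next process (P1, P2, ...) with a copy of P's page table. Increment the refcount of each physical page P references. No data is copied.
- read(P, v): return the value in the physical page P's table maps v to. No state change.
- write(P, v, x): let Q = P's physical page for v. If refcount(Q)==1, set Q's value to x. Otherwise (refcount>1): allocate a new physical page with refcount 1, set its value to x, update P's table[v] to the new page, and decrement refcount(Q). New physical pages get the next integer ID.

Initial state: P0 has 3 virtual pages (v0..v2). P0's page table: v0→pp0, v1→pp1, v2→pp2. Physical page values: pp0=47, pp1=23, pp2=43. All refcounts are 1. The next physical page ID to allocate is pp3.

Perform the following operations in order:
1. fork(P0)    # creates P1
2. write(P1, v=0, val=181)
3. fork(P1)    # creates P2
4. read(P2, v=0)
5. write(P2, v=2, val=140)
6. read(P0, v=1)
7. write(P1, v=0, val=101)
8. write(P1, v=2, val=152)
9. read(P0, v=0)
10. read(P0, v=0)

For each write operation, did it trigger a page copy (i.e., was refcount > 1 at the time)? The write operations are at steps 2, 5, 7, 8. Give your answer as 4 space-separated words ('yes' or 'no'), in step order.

Op 1: fork(P0) -> P1. 3 ppages; refcounts: pp0:2 pp1:2 pp2:2
Op 2: write(P1, v0, 181). refcount(pp0)=2>1 -> COPY to pp3. 4 ppages; refcounts: pp0:1 pp1:2 pp2:2 pp3:1
Op 3: fork(P1) -> P2. 4 ppages; refcounts: pp0:1 pp1:3 pp2:3 pp3:2
Op 4: read(P2, v0) -> 181. No state change.
Op 5: write(P2, v2, 140). refcount(pp2)=3>1 -> COPY to pp4. 5 ppages; refcounts: pp0:1 pp1:3 pp2:2 pp3:2 pp4:1
Op 6: read(P0, v1) -> 23. No state change.
Op 7: write(P1, v0, 101). refcount(pp3)=2>1 -> COPY to pp5. 6 ppages; refcounts: pp0:1 pp1:3 pp2:2 pp3:1 pp4:1 pp5:1
Op 8: write(P1, v2, 152). refcount(pp2)=2>1 -> COPY to pp6. 7 ppages; refcounts: pp0:1 pp1:3 pp2:1 pp3:1 pp4:1 pp5:1 pp6:1
Op 9: read(P0, v0) -> 47. No state change.
Op 10: read(P0, v0) -> 47. No state change.

yes yes yes yes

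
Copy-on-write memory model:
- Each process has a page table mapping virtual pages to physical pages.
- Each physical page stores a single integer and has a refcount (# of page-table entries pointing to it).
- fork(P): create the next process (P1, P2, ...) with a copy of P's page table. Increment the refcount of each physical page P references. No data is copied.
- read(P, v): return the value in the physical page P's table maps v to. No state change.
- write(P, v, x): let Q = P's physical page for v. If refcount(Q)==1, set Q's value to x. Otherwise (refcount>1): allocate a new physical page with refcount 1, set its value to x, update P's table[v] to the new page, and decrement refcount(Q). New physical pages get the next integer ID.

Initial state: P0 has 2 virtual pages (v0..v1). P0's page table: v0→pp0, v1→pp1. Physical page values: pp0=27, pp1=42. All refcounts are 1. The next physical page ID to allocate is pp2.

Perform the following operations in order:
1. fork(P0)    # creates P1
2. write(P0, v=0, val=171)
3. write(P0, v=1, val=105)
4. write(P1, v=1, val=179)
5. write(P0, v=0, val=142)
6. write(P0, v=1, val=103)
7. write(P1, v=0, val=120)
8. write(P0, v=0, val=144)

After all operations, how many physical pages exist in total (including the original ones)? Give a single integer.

Answer: 4

Derivation:
Op 1: fork(P0) -> P1. 2 ppages; refcounts: pp0:2 pp1:2
Op 2: write(P0, v0, 171). refcount(pp0)=2>1 -> COPY to pp2. 3 ppages; refcounts: pp0:1 pp1:2 pp2:1
Op 3: write(P0, v1, 105). refcount(pp1)=2>1 -> COPY to pp3. 4 ppages; refcounts: pp0:1 pp1:1 pp2:1 pp3:1
Op 4: write(P1, v1, 179). refcount(pp1)=1 -> write in place. 4 ppages; refcounts: pp0:1 pp1:1 pp2:1 pp3:1
Op 5: write(P0, v0, 142). refcount(pp2)=1 -> write in place. 4 ppages; refcounts: pp0:1 pp1:1 pp2:1 pp3:1
Op 6: write(P0, v1, 103). refcount(pp3)=1 -> write in place. 4 ppages; refcounts: pp0:1 pp1:1 pp2:1 pp3:1
Op 7: write(P1, v0, 120). refcount(pp0)=1 -> write in place. 4 ppages; refcounts: pp0:1 pp1:1 pp2:1 pp3:1
Op 8: write(P0, v0, 144). refcount(pp2)=1 -> write in place. 4 ppages; refcounts: pp0:1 pp1:1 pp2:1 pp3:1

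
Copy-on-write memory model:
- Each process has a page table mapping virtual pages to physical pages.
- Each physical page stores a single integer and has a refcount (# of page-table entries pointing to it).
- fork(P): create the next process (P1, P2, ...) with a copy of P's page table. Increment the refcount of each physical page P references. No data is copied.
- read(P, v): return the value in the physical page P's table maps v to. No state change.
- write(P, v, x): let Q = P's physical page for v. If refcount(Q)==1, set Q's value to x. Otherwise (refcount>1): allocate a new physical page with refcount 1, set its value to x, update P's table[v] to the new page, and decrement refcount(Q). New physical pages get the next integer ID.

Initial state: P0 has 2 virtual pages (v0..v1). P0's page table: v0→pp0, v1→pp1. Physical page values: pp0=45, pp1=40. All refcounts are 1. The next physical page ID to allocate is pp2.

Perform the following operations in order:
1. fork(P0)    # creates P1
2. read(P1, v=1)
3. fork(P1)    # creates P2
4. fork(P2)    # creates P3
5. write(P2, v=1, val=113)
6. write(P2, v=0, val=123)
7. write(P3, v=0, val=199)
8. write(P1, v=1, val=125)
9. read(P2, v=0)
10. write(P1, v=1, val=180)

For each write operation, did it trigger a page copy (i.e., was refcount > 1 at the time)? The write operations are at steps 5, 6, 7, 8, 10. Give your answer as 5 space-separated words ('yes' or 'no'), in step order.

Op 1: fork(P0) -> P1. 2 ppages; refcounts: pp0:2 pp1:2
Op 2: read(P1, v1) -> 40. No state change.
Op 3: fork(P1) -> P2. 2 ppages; refcounts: pp0:3 pp1:3
Op 4: fork(P2) -> P3. 2 ppages; refcounts: pp0:4 pp1:4
Op 5: write(P2, v1, 113). refcount(pp1)=4>1 -> COPY to pp2. 3 ppages; refcounts: pp0:4 pp1:3 pp2:1
Op 6: write(P2, v0, 123). refcount(pp0)=4>1 -> COPY to pp3. 4 ppages; refcounts: pp0:3 pp1:3 pp2:1 pp3:1
Op 7: write(P3, v0, 199). refcount(pp0)=3>1 -> COPY to pp4. 5 ppages; refcounts: pp0:2 pp1:3 pp2:1 pp3:1 pp4:1
Op 8: write(P1, v1, 125). refcount(pp1)=3>1 -> COPY to pp5. 6 ppages; refcounts: pp0:2 pp1:2 pp2:1 pp3:1 pp4:1 pp5:1
Op 9: read(P2, v0) -> 123. No state change.
Op 10: write(P1, v1, 180). refcount(pp5)=1 -> write in place. 6 ppages; refcounts: pp0:2 pp1:2 pp2:1 pp3:1 pp4:1 pp5:1

yes yes yes yes no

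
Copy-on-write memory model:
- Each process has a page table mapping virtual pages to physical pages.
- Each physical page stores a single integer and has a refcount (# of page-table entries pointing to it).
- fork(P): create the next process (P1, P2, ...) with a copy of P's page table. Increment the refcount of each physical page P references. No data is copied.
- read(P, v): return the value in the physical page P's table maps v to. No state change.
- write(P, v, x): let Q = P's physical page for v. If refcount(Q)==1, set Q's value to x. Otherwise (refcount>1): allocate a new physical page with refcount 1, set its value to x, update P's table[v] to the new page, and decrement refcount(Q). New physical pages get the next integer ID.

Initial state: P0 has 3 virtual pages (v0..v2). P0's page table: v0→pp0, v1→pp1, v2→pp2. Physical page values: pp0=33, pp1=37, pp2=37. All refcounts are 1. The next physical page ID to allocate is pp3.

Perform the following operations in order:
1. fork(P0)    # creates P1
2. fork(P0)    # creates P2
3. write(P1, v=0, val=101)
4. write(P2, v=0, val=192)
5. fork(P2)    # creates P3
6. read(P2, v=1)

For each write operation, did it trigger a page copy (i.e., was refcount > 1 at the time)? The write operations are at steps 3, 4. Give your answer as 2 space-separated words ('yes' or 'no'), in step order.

Op 1: fork(P0) -> P1. 3 ppages; refcounts: pp0:2 pp1:2 pp2:2
Op 2: fork(P0) -> P2. 3 ppages; refcounts: pp0:3 pp1:3 pp2:3
Op 3: write(P1, v0, 101). refcount(pp0)=3>1 -> COPY to pp3. 4 ppages; refcounts: pp0:2 pp1:3 pp2:3 pp3:1
Op 4: write(P2, v0, 192). refcount(pp0)=2>1 -> COPY to pp4. 5 ppages; refcounts: pp0:1 pp1:3 pp2:3 pp3:1 pp4:1
Op 5: fork(P2) -> P3. 5 ppages; refcounts: pp0:1 pp1:4 pp2:4 pp3:1 pp4:2
Op 6: read(P2, v1) -> 37. No state change.

yes yes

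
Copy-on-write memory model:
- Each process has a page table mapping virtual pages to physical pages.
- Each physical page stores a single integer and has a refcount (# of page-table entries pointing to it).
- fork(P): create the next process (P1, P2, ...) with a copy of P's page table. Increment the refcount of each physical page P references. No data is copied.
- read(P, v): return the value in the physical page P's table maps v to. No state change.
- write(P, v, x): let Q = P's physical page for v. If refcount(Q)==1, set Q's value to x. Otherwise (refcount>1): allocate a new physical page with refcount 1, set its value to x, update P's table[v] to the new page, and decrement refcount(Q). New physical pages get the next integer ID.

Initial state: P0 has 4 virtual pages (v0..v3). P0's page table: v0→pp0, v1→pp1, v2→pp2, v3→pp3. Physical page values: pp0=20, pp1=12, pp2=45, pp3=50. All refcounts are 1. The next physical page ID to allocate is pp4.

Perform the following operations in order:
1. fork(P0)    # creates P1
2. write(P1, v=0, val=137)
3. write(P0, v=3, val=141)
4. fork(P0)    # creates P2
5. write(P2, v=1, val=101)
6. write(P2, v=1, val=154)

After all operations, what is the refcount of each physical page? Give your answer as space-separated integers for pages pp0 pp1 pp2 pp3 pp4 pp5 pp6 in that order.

Op 1: fork(P0) -> P1. 4 ppages; refcounts: pp0:2 pp1:2 pp2:2 pp3:2
Op 2: write(P1, v0, 137). refcount(pp0)=2>1 -> COPY to pp4. 5 ppages; refcounts: pp0:1 pp1:2 pp2:2 pp3:2 pp4:1
Op 3: write(P0, v3, 141). refcount(pp3)=2>1 -> COPY to pp5. 6 ppages; refcounts: pp0:1 pp1:2 pp2:2 pp3:1 pp4:1 pp5:1
Op 4: fork(P0) -> P2. 6 ppages; refcounts: pp0:2 pp1:3 pp2:3 pp3:1 pp4:1 pp5:2
Op 5: write(P2, v1, 101). refcount(pp1)=3>1 -> COPY to pp6. 7 ppages; refcounts: pp0:2 pp1:2 pp2:3 pp3:1 pp4:1 pp5:2 pp6:1
Op 6: write(P2, v1, 154). refcount(pp6)=1 -> write in place. 7 ppages; refcounts: pp0:2 pp1:2 pp2:3 pp3:1 pp4:1 pp5:2 pp6:1

Answer: 2 2 3 1 1 2 1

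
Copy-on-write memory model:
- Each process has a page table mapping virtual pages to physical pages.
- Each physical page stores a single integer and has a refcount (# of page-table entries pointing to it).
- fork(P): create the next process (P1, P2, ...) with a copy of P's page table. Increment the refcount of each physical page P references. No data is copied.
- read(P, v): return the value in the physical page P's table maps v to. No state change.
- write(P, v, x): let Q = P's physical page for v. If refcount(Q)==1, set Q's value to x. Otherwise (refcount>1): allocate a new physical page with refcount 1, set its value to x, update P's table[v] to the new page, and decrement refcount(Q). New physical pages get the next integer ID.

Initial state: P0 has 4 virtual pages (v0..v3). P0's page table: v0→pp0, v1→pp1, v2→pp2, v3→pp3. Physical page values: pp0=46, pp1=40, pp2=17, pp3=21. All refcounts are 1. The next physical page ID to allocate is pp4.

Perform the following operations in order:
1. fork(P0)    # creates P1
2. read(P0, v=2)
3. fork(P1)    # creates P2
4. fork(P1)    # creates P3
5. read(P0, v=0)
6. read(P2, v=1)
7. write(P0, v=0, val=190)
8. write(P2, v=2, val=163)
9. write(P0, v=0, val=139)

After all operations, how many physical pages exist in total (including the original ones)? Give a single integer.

Answer: 6

Derivation:
Op 1: fork(P0) -> P1. 4 ppages; refcounts: pp0:2 pp1:2 pp2:2 pp3:2
Op 2: read(P0, v2) -> 17. No state change.
Op 3: fork(P1) -> P2. 4 ppages; refcounts: pp0:3 pp1:3 pp2:3 pp3:3
Op 4: fork(P1) -> P3. 4 ppages; refcounts: pp0:4 pp1:4 pp2:4 pp3:4
Op 5: read(P0, v0) -> 46. No state change.
Op 6: read(P2, v1) -> 40. No state change.
Op 7: write(P0, v0, 190). refcount(pp0)=4>1 -> COPY to pp4. 5 ppages; refcounts: pp0:3 pp1:4 pp2:4 pp3:4 pp4:1
Op 8: write(P2, v2, 163). refcount(pp2)=4>1 -> COPY to pp5. 6 ppages; refcounts: pp0:3 pp1:4 pp2:3 pp3:4 pp4:1 pp5:1
Op 9: write(P0, v0, 139). refcount(pp4)=1 -> write in place. 6 ppages; refcounts: pp0:3 pp1:4 pp2:3 pp3:4 pp4:1 pp5:1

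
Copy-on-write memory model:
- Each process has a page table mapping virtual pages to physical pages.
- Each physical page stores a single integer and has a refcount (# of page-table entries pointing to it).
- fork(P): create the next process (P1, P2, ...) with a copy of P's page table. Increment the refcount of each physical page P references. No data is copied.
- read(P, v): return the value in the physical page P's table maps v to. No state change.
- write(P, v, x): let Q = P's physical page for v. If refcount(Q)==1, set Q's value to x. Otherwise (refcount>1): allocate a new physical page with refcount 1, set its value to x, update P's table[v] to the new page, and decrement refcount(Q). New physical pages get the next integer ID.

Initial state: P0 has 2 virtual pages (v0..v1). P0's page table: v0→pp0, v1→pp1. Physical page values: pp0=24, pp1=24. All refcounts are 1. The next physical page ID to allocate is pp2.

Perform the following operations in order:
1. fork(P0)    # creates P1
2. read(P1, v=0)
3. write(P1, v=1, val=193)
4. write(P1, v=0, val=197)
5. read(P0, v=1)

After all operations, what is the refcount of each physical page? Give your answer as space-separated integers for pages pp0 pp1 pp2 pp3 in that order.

Answer: 1 1 1 1

Derivation:
Op 1: fork(P0) -> P1. 2 ppages; refcounts: pp0:2 pp1:2
Op 2: read(P1, v0) -> 24. No state change.
Op 3: write(P1, v1, 193). refcount(pp1)=2>1 -> COPY to pp2. 3 ppages; refcounts: pp0:2 pp1:1 pp2:1
Op 4: write(P1, v0, 197). refcount(pp0)=2>1 -> COPY to pp3. 4 ppages; refcounts: pp0:1 pp1:1 pp2:1 pp3:1
Op 5: read(P0, v1) -> 24. No state change.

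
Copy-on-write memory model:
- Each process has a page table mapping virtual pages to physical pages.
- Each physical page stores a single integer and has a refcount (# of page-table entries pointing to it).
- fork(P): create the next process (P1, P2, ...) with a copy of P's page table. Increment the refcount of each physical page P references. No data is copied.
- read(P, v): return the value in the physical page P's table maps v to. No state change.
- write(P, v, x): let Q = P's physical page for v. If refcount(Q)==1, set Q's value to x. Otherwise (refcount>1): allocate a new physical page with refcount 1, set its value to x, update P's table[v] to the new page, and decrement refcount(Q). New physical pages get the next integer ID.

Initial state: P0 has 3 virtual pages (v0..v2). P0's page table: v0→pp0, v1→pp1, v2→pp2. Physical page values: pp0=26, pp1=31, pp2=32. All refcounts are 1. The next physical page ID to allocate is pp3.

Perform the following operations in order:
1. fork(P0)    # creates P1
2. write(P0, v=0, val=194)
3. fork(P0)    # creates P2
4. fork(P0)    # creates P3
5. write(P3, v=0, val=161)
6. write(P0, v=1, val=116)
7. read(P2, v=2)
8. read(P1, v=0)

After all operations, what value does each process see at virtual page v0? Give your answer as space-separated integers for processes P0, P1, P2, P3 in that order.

Answer: 194 26 194 161

Derivation:
Op 1: fork(P0) -> P1. 3 ppages; refcounts: pp0:2 pp1:2 pp2:2
Op 2: write(P0, v0, 194). refcount(pp0)=2>1 -> COPY to pp3. 4 ppages; refcounts: pp0:1 pp1:2 pp2:2 pp3:1
Op 3: fork(P0) -> P2. 4 ppages; refcounts: pp0:1 pp1:3 pp2:3 pp3:2
Op 4: fork(P0) -> P3. 4 ppages; refcounts: pp0:1 pp1:4 pp2:4 pp3:3
Op 5: write(P3, v0, 161). refcount(pp3)=3>1 -> COPY to pp4. 5 ppages; refcounts: pp0:1 pp1:4 pp2:4 pp3:2 pp4:1
Op 6: write(P0, v1, 116). refcount(pp1)=4>1 -> COPY to pp5. 6 ppages; refcounts: pp0:1 pp1:3 pp2:4 pp3:2 pp4:1 pp5:1
Op 7: read(P2, v2) -> 32. No state change.
Op 8: read(P1, v0) -> 26. No state change.
P0: v0 -> pp3 = 194
P1: v0 -> pp0 = 26
P2: v0 -> pp3 = 194
P3: v0 -> pp4 = 161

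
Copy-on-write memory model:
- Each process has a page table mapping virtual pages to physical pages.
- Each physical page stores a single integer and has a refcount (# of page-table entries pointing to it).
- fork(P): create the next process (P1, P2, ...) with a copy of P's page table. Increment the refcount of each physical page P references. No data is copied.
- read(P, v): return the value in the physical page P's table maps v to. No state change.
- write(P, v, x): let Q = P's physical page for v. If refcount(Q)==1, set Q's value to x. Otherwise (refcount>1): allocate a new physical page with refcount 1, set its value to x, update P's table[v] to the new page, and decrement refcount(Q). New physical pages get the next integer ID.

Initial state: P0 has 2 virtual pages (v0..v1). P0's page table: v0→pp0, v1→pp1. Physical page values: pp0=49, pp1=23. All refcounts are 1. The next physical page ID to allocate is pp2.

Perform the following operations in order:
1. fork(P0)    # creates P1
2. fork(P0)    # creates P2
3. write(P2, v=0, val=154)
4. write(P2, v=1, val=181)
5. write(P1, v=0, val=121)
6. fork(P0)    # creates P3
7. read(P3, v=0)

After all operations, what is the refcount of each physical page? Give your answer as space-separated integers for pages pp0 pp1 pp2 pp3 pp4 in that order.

Answer: 2 3 1 1 1

Derivation:
Op 1: fork(P0) -> P1. 2 ppages; refcounts: pp0:2 pp1:2
Op 2: fork(P0) -> P2. 2 ppages; refcounts: pp0:3 pp1:3
Op 3: write(P2, v0, 154). refcount(pp0)=3>1 -> COPY to pp2. 3 ppages; refcounts: pp0:2 pp1:3 pp2:1
Op 4: write(P2, v1, 181). refcount(pp1)=3>1 -> COPY to pp3. 4 ppages; refcounts: pp0:2 pp1:2 pp2:1 pp3:1
Op 5: write(P1, v0, 121). refcount(pp0)=2>1 -> COPY to pp4. 5 ppages; refcounts: pp0:1 pp1:2 pp2:1 pp3:1 pp4:1
Op 6: fork(P0) -> P3. 5 ppages; refcounts: pp0:2 pp1:3 pp2:1 pp3:1 pp4:1
Op 7: read(P3, v0) -> 49. No state change.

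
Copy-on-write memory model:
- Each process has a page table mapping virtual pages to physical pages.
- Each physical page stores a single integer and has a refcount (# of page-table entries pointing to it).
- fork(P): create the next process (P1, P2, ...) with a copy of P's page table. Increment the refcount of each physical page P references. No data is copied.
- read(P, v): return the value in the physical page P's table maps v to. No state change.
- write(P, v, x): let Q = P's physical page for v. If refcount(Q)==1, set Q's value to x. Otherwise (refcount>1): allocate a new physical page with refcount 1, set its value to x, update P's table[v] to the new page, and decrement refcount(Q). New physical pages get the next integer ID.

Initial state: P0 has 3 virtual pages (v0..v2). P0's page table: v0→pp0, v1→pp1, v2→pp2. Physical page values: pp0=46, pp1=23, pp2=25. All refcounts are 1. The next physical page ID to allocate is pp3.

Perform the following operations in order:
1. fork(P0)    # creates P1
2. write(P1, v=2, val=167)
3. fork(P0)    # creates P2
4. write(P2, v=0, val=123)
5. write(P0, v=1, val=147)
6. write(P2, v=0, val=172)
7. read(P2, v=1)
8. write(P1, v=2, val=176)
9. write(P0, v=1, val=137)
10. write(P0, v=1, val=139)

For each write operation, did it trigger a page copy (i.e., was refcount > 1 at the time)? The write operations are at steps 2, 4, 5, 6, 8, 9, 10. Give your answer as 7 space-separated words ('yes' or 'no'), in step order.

Op 1: fork(P0) -> P1. 3 ppages; refcounts: pp0:2 pp1:2 pp2:2
Op 2: write(P1, v2, 167). refcount(pp2)=2>1 -> COPY to pp3. 4 ppages; refcounts: pp0:2 pp1:2 pp2:1 pp3:1
Op 3: fork(P0) -> P2. 4 ppages; refcounts: pp0:3 pp1:3 pp2:2 pp3:1
Op 4: write(P2, v0, 123). refcount(pp0)=3>1 -> COPY to pp4. 5 ppages; refcounts: pp0:2 pp1:3 pp2:2 pp3:1 pp4:1
Op 5: write(P0, v1, 147). refcount(pp1)=3>1 -> COPY to pp5. 6 ppages; refcounts: pp0:2 pp1:2 pp2:2 pp3:1 pp4:1 pp5:1
Op 6: write(P2, v0, 172). refcount(pp4)=1 -> write in place. 6 ppages; refcounts: pp0:2 pp1:2 pp2:2 pp3:1 pp4:1 pp5:1
Op 7: read(P2, v1) -> 23. No state change.
Op 8: write(P1, v2, 176). refcount(pp3)=1 -> write in place. 6 ppages; refcounts: pp0:2 pp1:2 pp2:2 pp3:1 pp4:1 pp5:1
Op 9: write(P0, v1, 137). refcount(pp5)=1 -> write in place. 6 ppages; refcounts: pp0:2 pp1:2 pp2:2 pp3:1 pp4:1 pp5:1
Op 10: write(P0, v1, 139). refcount(pp5)=1 -> write in place. 6 ppages; refcounts: pp0:2 pp1:2 pp2:2 pp3:1 pp4:1 pp5:1

yes yes yes no no no no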